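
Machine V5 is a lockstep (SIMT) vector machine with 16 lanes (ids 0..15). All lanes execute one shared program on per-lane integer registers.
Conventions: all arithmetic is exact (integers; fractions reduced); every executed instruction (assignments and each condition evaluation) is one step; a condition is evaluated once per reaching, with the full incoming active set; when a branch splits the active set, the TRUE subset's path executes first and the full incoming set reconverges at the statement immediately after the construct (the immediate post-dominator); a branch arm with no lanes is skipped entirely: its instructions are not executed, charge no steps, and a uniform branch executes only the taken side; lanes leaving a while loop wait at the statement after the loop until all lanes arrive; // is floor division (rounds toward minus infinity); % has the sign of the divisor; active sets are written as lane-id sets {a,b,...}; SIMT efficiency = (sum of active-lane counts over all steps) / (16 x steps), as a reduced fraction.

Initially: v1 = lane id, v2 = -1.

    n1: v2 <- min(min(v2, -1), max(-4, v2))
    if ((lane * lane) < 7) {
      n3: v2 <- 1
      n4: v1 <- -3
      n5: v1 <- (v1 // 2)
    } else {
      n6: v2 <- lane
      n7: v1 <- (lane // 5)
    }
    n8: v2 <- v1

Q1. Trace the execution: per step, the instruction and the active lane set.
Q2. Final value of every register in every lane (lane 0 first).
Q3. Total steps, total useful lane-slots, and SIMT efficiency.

step 0: v2 <- min(min(v2, -1), max(-4, v2)) {0,1,2,3,4,5,6,7,8,9,10,11,12,13,14,15}
step 1: eval ((lane * lane) < 7)     {0,1,2,3,4,5,6,7,8,9,10,11,12,13,14,15}
step 2: v2 <- 1                      {0,1,2}
step 3: v1 <- -3                     {0,1,2}
step 4: v1 <- (v1 // 2)              {0,1,2}
step 5: v2 <- lane                   {3,4,5,6,7,8,9,10,11,12,13,14,15}
step 6: v1 <- (lane // 5)            {3,4,5,6,7,8,9,10,11,12,13,14,15}
step 7: v2 <- v1                     {0,1,2,3,4,5,6,7,8,9,10,11,12,13,14,15}

Answer: 8 steps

v1: -2,-2,-2,0,0,1,1,1,1,1,2,2,2,2,2,3
v2: -2,-2,-2,0,0,1,1,1,1,1,2,2,2,2,2,3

steps = 8; useful = 83; efficiency = 83/128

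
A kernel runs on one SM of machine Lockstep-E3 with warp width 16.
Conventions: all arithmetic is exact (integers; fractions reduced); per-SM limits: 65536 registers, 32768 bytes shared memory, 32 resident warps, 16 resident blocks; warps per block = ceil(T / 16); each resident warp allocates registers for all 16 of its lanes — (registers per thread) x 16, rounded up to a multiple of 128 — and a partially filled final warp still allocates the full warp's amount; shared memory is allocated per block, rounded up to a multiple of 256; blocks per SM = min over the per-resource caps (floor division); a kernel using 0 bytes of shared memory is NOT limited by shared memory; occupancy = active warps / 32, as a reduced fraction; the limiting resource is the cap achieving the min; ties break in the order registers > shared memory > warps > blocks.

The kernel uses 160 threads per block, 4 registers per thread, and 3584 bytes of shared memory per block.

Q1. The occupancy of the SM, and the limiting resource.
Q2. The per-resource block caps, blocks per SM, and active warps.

Answer: occupancy 15/16, limited by warps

registers: 51 blocks
shared memory: 9 blocks
warps: 3 blocks
blocks: 16 blocks

Answer: 3 blocks, 30 active warps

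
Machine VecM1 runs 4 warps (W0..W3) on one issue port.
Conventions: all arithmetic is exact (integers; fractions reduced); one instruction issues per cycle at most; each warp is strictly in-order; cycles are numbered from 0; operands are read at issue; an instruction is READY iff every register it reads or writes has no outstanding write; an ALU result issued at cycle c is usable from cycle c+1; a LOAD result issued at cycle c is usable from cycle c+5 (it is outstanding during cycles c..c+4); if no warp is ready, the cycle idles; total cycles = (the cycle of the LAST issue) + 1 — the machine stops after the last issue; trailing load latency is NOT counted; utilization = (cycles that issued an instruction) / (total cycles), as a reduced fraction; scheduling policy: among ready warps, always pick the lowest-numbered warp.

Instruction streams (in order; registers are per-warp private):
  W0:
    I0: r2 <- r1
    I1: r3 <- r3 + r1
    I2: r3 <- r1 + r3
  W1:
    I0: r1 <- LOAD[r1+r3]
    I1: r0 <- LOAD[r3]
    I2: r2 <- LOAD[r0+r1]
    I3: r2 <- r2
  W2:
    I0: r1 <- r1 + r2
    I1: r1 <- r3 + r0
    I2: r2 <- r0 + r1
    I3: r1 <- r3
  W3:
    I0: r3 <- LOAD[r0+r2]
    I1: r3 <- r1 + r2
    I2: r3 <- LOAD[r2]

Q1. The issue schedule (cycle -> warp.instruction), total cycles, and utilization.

cycle 0: W0.I0
cycle 1: W0.I1
cycle 2: W0.I2
cycle 3: W1.I0
cycle 4: W1.I1
cycle 5: W2.I0
cycle 6: W2.I1
cycle 7: W2.I2
cycle 8: W2.I3
cycle 9: W1.I2
cycle 10: W3.I0
cycle 11: idle
cycle 12: idle
cycle 13: idle
cycle 14: W1.I3
cycle 15: W3.I1
cycle 16: W3.I2

Answer: 17 cycles, utilization 14/17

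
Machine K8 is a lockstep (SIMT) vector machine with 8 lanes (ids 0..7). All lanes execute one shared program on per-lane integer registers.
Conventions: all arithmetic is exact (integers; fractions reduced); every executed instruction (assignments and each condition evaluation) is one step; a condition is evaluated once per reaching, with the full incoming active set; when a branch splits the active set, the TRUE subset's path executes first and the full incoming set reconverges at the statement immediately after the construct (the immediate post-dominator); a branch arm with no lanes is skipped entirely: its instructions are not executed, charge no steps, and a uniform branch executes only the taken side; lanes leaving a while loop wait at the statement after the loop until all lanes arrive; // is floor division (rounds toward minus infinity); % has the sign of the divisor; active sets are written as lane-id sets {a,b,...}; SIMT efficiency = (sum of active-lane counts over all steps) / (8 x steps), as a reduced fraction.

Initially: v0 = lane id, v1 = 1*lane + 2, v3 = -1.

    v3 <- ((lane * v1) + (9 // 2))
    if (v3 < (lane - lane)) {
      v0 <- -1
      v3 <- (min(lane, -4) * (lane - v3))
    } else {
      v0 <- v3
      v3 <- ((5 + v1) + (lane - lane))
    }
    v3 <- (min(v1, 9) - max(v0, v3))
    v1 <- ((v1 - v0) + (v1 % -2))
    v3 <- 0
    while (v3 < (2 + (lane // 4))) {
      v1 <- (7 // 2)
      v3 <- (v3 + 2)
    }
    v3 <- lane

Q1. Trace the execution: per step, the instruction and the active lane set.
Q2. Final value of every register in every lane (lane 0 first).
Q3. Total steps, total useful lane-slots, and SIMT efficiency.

step 0: v3 <- ((lane * v1) + (9 // 2)) {0,1,2,3,4,5,6,7}
step 1: eval (v3 < (lane - lane))    {0,1,2,3,4,5,6,7}
step 2: v0 <- v3                     {0,1,2,3,4,5,6,7}
step 3: v3 <- ((5 + v1) + (lane - lane)) {0,1,2,3,4,5,6,7}
step 4: v3 <- (min(v1, 9) - max(v0, v3)) {0,1,2,3,4,5,6,7}
step 5: v1 <- ((v1 - v0) + (v1 % -2)) {0,1,2,3,4,5,6,7}
step 6: v3 <- 0                      {0,1,2,3,4,5,6,7}
step 7: eval (v3 < (2 + (lane // 4))) {0,1,2,3,4,5,6,7}
step 8: v1 <- (7 // 2)               {0,1,2,3,4,5,6,7}
step 9: v3 <- (v3 + 2)               {0,1,2,3,4,5,6,7}
step 10: eval (v3 < (2 + (lane // 4))) {0,1,2,3,4,5,6,7}
step 11: v1 <- (7 // 2)               {4,5,6,7}
step 12: v3 <- (v3 + 2)               {4,5,6,7}
step 13: eval (v3 < (2 + (lane // 4))) {4,5,6,7}
step 14: v3 <- lane                   {0,1,2,3,4,5,6,7}

Answer: 15 steps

v0: 4,7,12,19,28,39,52,67
v1: 3,3,3,3,3,3,3,3
v3: 0,1,2,3,4,5,6,7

steps = 15; useful = 108; efficiency = 108/120 = 9/10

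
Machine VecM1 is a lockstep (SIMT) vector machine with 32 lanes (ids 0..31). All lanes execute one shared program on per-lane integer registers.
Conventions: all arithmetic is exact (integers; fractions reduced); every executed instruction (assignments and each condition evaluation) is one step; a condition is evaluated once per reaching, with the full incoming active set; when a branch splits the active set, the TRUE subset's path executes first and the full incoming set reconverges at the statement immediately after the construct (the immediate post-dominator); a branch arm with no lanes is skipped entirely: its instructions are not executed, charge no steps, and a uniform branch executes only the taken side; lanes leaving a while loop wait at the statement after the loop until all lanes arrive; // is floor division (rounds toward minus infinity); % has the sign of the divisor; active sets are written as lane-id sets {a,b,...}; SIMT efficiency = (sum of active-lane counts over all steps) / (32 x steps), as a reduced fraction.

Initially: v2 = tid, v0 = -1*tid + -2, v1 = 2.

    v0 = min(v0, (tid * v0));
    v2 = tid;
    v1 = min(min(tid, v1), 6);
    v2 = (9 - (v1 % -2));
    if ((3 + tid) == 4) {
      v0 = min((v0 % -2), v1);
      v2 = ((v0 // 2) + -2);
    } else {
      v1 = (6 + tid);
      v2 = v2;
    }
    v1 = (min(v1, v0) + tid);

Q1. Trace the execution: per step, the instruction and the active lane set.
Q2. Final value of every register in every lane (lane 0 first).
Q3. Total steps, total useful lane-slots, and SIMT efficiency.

step 0: v0 <- min(v0, (tid * v0))    {0,1,2,3,4,5,6,7,8,9,10,11,12,13,14,15,16,17,18,19,20,21,22,23,24,25,26,27,28,29,30,31}
step 1: v2 <- tid                    {0,1,2,3,4,5,6,7,8,9,10,11,12,13,14,15,16,17,18,19,20,21,22,23,24,25,26,27,28,29,30,31}
step 2: v1 <- min(min(tid, v1), 6)   {0,1,2,3,4,5,6,7,8,9,10,11,12,13,14,15,16,17,18,19,20,21,22,23,24,25,26,27,28,29,30,31}
step 3: v2 <- (9 - (v1 % -2))        {0,1,2,3,4,5,6,7,8,9,10,11,12,13,14,15,16,17,18,19,20,21,22,23,24,25,26,27,28,29,30,31}
step 4: eval ((3 + tid) == 4)        {0,1,2,3,4,5,6,7,8,9,10,11,12,13,14,15,16,17,18,19,20,21,22,23,24,25,26,27,28,29,30,31}
step 5: v0 <- min((v0 % -2), v1)     {1}
step 6: v2 <- ((v0 // 2) + -2)       {1}
step 7: v1 <- (6 + tid)              {0,2,3,4,5,6,7,8,9,10,11,12,13,14,15,16,17,18,19,20,21,22,23,24,25,26,27,28,29,30,31}
step 8: v2 <- v2                     {0,2,3,4,5,6,7,8,9,10,11,12,13,14,15,16,17,18,19,20,21,22,23,24,25,26,27,28,29,30,31}
step 9: v1 <- (min(v1, v0) + tid)    {0,1,2,3,4,5,6,7,8,9,10,11,12,13,14,15,16,17,18,19,20,21,22,23,24,25,26,27,28,29,30,31}

Answer: 10 steps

v2: 9,-3,9,9,9,9,9,9,9,9,9,9,9,9,9,9,9,9,9,9,9,9,9,9,9,9,9,9,9,9,9,9
v0: -2,-1,-8,-15,-24,-35,-48,-63,-80,-99,-120,-143,-168,-195,-224,-255,-288,-323,-360,-399,-440,-483,-528,-575,-624,-675,-728,-783,-840,-899,-960,-1023
v1: -2,0,-6,-12,-20,-30,-42,-56,-72,-90,-110,-132,-156,-182,-210,-240,-272,-306,-342,-380,-420,-462,-506,-552,-600,-650,-702,-756,-812,-870,-930,-992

steps = 10; useful = 256; efficiency = 256/320 = 4/5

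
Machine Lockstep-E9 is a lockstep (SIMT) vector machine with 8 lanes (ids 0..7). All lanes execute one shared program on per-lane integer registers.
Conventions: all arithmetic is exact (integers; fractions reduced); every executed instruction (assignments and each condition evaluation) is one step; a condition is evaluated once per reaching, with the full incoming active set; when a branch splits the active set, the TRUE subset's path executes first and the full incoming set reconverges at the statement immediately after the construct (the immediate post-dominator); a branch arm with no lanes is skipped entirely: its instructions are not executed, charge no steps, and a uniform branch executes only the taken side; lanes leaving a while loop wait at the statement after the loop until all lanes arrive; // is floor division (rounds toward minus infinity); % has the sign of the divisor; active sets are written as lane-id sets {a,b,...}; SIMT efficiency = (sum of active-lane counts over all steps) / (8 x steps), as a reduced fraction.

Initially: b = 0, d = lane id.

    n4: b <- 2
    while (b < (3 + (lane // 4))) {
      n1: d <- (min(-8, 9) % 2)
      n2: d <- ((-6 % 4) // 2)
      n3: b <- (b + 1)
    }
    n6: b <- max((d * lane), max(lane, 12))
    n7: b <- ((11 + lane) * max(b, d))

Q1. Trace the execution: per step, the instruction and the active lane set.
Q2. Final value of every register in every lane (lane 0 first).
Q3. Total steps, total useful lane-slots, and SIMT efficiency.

step 0: b <- 2                       {0,1,2,3,4,5,6,7}
step 1: eval (b < (3 + (lane // 4))) {0,1,2,3,4,5,6,7}
step 2: d <- (min(-8, 9) % 2)        {0,1,2,3,4,5,6,7}
step 3: d <- ((-6 % 4) // 2)         {0,1,2,3,4,5,6,7}
step 4: b <- (b + 1)                 {0,1,2,3,4,5,6,7}
step 5: eval (b < (3 + (lane // 4))) {0,1,2,3,4,5,6,7}
step 6: d <- (min(-8, 9) % 2)        {4,5,6,7}
step 7: d <- ((-6 % 4) // 2)         {4,5,6,7}
step 8: b <- (b + 1)                 {4,5,6,7}
step 9: eval (b < (3 + (lane // 4))) {4,5,6,7}
step 10: b <- max((d * lane), max(lane, 12)) {0,1,2,3,4,5,6,7}
step 11: b <- ((11 + lane) * max(b, d)) {0,1,2,3,4,5,6,7}

Answer: 12 steps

b: 132,144,156,168,180,192,204,216
d: 1,1,1,1,1,1,1,1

steps = 12; useful = 80; efficiency = 80/96 = 5/6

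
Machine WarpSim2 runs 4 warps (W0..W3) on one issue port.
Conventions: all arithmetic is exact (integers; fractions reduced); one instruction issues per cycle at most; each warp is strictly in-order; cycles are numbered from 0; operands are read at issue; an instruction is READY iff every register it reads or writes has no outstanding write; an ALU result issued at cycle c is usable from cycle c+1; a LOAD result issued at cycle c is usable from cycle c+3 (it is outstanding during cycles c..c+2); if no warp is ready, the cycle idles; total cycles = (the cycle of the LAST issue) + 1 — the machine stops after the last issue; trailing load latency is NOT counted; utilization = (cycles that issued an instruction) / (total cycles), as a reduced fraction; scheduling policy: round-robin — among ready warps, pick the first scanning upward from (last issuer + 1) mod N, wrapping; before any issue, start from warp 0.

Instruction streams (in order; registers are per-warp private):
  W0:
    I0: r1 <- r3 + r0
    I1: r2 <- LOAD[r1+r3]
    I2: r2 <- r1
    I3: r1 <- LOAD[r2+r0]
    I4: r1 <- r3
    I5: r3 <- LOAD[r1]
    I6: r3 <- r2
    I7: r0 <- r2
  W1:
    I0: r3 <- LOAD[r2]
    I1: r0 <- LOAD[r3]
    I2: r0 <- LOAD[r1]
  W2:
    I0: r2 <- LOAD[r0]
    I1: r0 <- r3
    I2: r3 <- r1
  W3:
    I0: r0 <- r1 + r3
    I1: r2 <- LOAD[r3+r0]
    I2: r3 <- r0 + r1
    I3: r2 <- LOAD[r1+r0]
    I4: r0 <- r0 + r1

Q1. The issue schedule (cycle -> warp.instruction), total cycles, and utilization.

cycle 0: W0.I0
cycle 1: W1.I0
cycle 2: W2.I0
cycle 3: W3.I0
cycle 4: W0.I1
cycle 5: W1.I1
cycle 6: W2.I1
cycle 7: W3.I1
cycle 8: W0.I2
cycle 9: W1.I2
cycle 10: W2.I2
cycle 11: W3.I2
cycle 12: W0.I3
cycle 13: W3.I3
cycle 14: W3.I4
cycle 15: W0.I4
cycle 16: W0.I5
cycle 17: idle
cycle 18: idle
cycle 19: W0.I6
cycle 20: W0.I7

Answer: 21 cycles, utilization 19/21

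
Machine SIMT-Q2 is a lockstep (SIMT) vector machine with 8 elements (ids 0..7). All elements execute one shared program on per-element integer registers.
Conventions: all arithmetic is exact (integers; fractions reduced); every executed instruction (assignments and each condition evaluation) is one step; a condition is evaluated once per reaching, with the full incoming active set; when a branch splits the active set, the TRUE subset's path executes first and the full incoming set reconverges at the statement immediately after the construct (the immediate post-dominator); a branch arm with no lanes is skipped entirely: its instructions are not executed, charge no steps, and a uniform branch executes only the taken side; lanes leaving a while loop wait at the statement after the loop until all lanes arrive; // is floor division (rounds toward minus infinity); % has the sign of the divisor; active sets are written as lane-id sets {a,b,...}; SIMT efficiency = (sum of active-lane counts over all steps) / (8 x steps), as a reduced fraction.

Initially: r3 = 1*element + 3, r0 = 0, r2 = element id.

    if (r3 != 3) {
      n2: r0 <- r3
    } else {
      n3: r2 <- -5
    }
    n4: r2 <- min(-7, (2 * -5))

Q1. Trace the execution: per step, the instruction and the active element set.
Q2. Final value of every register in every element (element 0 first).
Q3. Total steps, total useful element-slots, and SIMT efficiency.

step 0: eval (r3 != 3)               {0,1,2,3,4,5,6,7}
step 1: r0 <- r3                     {1,2,3,4,5,6,7}
step 2: r2 <- -5                     {0}
step 3: r2 <- min(-7, (2 * -5))      {0,1,2,3,4,5,6,7}

Answer: 4 steps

r3: 3,4,5,6,7,8,9,10
r0: 0,4,5,6,7,8,9,10
r2: -10,-10,-10,-10,-10,-10,-10,-10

steps = 4; useful = 24; efficiency = 24/32 = 3/4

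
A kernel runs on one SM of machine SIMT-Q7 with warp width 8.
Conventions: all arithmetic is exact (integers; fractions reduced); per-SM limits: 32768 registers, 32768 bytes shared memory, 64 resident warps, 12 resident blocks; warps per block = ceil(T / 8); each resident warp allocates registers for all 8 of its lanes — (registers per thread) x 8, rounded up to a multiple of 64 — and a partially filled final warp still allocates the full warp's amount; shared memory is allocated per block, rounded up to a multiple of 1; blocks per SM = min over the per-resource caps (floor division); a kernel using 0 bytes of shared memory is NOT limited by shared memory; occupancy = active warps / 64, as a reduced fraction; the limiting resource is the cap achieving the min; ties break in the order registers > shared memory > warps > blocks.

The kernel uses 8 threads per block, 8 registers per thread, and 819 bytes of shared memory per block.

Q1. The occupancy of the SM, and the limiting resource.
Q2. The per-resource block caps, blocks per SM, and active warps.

Answer: occupancy 3/16, limited by blocks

registers: 512 blocks
shared memory: 40 blocks
warps: 64 blocks
blocks: 12 blocks

Answer: 12 blocks, 12 active warps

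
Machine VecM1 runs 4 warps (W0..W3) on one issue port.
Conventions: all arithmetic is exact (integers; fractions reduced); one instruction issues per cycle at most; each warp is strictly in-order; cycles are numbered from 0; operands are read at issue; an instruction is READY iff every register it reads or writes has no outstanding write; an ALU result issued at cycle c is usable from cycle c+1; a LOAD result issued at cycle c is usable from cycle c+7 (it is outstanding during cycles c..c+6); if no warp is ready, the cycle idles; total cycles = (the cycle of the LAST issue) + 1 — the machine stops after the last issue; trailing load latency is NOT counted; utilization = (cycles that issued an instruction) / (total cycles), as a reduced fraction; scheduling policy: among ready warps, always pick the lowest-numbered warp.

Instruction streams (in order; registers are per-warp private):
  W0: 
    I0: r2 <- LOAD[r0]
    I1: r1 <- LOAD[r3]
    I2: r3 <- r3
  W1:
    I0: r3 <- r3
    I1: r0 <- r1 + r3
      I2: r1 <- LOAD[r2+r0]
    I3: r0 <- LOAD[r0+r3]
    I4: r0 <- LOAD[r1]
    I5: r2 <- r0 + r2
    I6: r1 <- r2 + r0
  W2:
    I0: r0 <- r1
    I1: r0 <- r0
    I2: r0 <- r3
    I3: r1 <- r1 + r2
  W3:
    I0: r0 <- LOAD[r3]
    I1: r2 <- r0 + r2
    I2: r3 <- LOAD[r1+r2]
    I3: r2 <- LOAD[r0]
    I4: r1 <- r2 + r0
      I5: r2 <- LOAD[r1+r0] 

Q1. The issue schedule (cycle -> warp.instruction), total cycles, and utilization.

cycle 0: W0.I0
cycle 1: W0.I1
cycle 2: W0.I2
cycle 3: W1.I0
cycle 4: W1.I1
cycle 5: W1.I2
cycle 6: W1.I3
cycle 7: W2.I0
cycle 8: W2.I1
cycle 9: W2.I2
cycle 10: W2.I3
cycle 11: W3.I0
cycle 12: idle
cycle 13: W1.I4
cycle 14: idle
cycle 15: idle
cycle 16: idle
cycle 17: idle
cycle 18: W3.I1
cycle 19: W3.I2
cycle 20: W1.I5
cycle 21: W1.I6
cycle 22: W3.I3
cycle 23: idle
cycle 24: idle
cycle 25: idle
cycle 26: idle
cycle 27: idle
cycle 28: idle
cycle 29: W3.I4
cycle 30: W3.I5

Answer: 31 cycles, utilization 20/31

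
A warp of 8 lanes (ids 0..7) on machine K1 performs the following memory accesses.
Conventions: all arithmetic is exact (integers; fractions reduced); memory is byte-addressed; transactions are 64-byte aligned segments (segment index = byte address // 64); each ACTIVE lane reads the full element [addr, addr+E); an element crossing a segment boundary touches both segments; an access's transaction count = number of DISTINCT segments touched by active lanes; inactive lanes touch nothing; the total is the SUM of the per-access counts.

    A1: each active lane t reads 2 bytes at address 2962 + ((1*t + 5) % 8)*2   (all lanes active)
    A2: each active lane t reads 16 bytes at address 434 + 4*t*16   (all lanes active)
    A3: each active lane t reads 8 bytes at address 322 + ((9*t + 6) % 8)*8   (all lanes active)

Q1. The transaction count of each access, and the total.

A1: 1 transaction
A2: 9 transactions
A3: 2 transactions

Answer: 1,9,2; total 12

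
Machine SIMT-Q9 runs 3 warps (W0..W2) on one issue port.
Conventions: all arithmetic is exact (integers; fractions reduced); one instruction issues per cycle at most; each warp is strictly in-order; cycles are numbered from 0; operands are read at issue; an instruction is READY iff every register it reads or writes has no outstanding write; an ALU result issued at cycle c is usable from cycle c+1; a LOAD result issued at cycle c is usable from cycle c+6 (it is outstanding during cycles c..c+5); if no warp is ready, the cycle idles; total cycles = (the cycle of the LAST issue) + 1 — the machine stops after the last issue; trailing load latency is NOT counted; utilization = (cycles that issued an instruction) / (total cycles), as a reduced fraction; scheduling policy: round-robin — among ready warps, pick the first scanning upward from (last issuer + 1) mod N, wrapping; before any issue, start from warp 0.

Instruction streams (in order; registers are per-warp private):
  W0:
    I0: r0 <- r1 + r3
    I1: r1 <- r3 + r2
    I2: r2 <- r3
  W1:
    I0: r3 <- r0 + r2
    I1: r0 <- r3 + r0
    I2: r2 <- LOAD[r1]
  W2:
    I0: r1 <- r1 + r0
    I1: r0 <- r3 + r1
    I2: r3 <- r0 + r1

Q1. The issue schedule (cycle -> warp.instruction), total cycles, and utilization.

cycle 0: W0.I0
cycle 1: W1.I0
cycle 2: W2.I0
cycle 3: W0.I1
cycle 4: W1.I1
cycle 5: W2.I1
cycle 6: W0.I2
cycle 7: W1.I2
cycle 8: W2.I2

Answer: 9 cycles, utilization 1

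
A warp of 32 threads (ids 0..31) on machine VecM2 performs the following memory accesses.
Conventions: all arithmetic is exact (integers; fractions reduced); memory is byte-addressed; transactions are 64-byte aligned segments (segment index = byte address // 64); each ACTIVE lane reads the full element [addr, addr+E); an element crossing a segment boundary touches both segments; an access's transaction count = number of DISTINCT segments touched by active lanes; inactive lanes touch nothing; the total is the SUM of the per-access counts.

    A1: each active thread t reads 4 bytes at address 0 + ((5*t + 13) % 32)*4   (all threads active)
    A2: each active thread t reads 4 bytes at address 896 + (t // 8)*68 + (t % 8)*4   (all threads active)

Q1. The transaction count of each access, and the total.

A1: 2 transactions
A2: 4 transactions

Answer: 2,4; total 6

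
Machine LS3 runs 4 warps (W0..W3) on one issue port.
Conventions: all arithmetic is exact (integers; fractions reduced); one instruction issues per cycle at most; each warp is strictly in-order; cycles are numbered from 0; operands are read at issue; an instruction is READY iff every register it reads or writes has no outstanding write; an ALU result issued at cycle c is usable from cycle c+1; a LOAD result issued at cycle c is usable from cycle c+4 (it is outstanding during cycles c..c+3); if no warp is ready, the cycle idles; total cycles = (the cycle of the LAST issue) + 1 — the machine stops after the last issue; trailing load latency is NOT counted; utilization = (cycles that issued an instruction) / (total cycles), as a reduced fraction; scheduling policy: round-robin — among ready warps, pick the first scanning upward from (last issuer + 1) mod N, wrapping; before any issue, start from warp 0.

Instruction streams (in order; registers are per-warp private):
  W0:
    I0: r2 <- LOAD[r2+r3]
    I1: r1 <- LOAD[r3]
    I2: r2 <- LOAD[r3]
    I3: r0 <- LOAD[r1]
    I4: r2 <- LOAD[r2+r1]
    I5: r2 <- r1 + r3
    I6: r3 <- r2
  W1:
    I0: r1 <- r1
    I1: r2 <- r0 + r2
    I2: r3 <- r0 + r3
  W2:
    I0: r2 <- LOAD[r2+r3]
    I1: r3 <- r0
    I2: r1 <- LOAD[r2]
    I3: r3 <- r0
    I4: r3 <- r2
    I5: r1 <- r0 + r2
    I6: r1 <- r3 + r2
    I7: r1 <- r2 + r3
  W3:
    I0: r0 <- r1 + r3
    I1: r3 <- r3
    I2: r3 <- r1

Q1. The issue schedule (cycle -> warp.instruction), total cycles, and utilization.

cycle 0: W0.I0
cycle 1: W1.I0
cycle 2: W2.I0
cycle 3: W3.I0
cycle 4: W0.I1
cycle 5: W1.I1
cycle 6: W2.I1
cycle 7: W3.I1
cycle 8: W0.I2
cycle 9: W1.I2
cycle 10: W2.I2
cycle 11: W3.I2
cycle 12: W0.I3
cycle 13: W2.I3
cycle 14: W0.I4
cycle 15: W2.I4
cycle 16: W2.I5
cycle 17: W2.I6
cycle 18: W0.I5
cycle 19: W2.I7
cycle 20: W0.I6

Answer: 21 cycles, utilization 1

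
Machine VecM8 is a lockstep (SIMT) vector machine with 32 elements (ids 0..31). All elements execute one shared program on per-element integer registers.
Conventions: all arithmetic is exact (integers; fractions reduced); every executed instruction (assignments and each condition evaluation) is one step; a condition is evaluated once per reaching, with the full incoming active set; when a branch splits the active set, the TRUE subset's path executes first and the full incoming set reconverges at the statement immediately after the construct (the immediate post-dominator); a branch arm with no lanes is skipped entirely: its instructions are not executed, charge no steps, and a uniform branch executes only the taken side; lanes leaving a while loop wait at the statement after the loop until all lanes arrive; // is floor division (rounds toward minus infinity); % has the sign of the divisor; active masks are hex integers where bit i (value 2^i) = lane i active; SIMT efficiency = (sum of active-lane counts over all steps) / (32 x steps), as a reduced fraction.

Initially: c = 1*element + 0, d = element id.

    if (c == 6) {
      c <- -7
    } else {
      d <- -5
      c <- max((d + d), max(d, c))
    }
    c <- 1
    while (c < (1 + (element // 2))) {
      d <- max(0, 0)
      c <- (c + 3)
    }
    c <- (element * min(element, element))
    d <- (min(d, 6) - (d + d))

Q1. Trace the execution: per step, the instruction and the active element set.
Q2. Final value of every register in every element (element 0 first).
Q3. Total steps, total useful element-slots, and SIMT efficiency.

step 0: eval (c == 6)                0xffffffff
step 1: c <- -7                      0x00000040
step 2: d <- -5                      0xffffffbf
step 3: c <- max((d + d), max(d, c)) 0xffffffbf
step 4: c <- 1                       0xffffffff
step 5: eval (c < (1 + (element // 2))) 0xffffffff
step 6: d <- max(0, 0)               0xfffffffc
step 7: c <- (c + 3)                 0xfffffffc
step 8: eval (c < (1 + (element // 2))) 0xfffffffc
step 9: d <- max(0, 0)               0xffffff00
step 10: c <- (c + 3)                 0xffffff00
step 11: eval (c < (1 + (element // 2))) 0xffffff00
step 12: d <- max(0, 0)               0xffffc000
step 13: c <- (c + 3)                 0xffffc000
step 14: eval (c < (1 + (element // 2))) 0xffffc000
step 15: d <- max(0, 0)               0xfff00000
step 16: c <- (c + 3)                 0xfff00000
step 17: eval (c < (1 + (element // 2))) 0xfff00000
step 18: d <- max(0, 0)               0xfc000000
step 19: c <- (c + 3)                 0xfc000000
step 20: eval (c < (1 + (element // 2))) 0xfc000000
step 21: c <- (element * min(element, element)) 0xffffffff
step 22: d <- (min(d, 6) - (d + d))   0xffffffff

Answer: 23 steps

c: 0,1,4,9,16,25,36,49,64,81,100,121,144,169,196,225,256,289,324,361,400,441,484,529,576,625,676,729,784,841,900,961
d: 5,5,0,0,0,0,0,0,0,0,0,0,0,0,0,0,0,0,0,0,0,0,0,0,0,0,0,0,0,0,0,0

steps = 23; useful = 493; efficiency = 493/736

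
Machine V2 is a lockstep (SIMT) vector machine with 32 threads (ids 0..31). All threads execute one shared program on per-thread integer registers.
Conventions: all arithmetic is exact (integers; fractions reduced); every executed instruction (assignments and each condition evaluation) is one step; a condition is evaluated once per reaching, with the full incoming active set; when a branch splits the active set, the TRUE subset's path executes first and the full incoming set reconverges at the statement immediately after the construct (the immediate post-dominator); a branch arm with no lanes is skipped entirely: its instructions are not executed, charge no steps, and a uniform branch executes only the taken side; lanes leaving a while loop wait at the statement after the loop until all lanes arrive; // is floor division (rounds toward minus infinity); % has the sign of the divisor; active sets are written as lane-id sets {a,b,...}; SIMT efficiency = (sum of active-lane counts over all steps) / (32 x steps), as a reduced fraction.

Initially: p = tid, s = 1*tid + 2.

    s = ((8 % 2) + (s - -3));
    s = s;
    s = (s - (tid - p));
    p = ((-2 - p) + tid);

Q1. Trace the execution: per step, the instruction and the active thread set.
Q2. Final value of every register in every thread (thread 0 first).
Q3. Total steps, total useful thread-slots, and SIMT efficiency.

step 0: s <- ((8 % 2) + (s - -3))    {0,1,2,3,4,5,6,7,8,9,10,11,12,13,14,15,16,17,18,19,20,21,22,23,24,25,26,27,28,29,30,31}
step 1: s <- s                       {0,1,2,3,4,5,6,7,8,9,10,11,12,13,14,15,16,17,18,19,20,21,22,23,24,25,26,27,28,29,30,31}
step 2: s <- (s - (tid - p))         {0,1,2,3,4,5,6,7,8,9,10,11,12,13,14,15,16,17,18,19,20,21,22,23,24,25,26,27,28,29,30,31}
step 3: p <- ((-2 - p) + tid)        {0,1,2,3,4,5,6,7,8,9,10,11,12,13,14,15,16,17,18,19,20,21,22,23,24,25,26,27,28,29,30,31}

Answer: 4 steps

p: -2,-2,-2,-2,-2,-2,-2,-2,-2,-2,-2,-2,-2,-2,-2,-2,-2,-2,-2,-2,-2,-2,-2,-2,-2,-2,-2,-2,-2,-2,-2,-2
s: 5,6,7,8,9,10,11,12,13,14,15,16,17,18,19,20,21,22,23,24,25,26,27,28,29,30,31,32,33,34,35,36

steps = 4; useful = 128; efficiency = 128/128 = 1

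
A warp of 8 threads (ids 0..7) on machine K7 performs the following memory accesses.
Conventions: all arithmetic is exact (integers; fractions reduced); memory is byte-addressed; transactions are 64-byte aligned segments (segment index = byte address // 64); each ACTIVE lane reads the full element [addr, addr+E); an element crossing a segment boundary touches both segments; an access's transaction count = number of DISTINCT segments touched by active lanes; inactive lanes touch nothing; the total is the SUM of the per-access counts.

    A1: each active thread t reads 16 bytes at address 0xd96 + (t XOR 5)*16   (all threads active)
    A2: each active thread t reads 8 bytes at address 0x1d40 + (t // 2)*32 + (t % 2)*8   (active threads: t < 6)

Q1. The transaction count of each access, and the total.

A1: 3 transactions
A2: 2 transactions

Answer: 3,2; total 5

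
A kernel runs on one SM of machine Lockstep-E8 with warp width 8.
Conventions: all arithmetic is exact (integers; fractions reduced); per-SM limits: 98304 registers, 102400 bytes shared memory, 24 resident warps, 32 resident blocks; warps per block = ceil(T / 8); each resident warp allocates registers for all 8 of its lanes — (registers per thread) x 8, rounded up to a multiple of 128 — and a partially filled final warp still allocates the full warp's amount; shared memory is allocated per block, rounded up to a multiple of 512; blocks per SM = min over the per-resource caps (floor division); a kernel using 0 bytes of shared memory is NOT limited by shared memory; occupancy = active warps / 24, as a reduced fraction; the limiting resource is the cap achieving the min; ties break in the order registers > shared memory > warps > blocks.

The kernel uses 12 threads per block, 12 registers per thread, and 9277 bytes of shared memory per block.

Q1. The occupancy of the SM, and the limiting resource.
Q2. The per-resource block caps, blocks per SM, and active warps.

Answer: occupancy 5/6, limited by shared memory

registers: 384 blocks
shared memory: 10 blocks
warps: 12 blocks
blocks: 32 blocks

Answer: 10 blocks, 20 active warps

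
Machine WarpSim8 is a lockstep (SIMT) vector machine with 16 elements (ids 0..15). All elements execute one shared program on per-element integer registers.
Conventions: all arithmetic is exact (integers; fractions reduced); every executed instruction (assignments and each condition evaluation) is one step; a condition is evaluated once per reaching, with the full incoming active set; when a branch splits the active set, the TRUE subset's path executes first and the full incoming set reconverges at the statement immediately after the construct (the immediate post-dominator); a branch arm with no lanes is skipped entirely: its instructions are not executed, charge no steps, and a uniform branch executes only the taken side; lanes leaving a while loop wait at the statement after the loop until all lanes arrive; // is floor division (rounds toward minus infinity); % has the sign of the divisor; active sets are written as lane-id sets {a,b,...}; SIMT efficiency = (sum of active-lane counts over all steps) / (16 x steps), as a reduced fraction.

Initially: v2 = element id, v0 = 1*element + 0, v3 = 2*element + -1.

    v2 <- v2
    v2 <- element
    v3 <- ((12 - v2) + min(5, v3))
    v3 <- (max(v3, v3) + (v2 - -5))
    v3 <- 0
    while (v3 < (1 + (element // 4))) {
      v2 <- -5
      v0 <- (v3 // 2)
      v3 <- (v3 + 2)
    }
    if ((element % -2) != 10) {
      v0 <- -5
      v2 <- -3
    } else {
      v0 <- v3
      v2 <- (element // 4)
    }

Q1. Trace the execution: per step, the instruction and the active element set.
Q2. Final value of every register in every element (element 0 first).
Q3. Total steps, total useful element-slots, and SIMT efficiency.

step 0: v2 <- v2                     {0,1,2,3,4,5,6,7,8,9,10,11,12,13,14,15}
step 1: v2 <- element                {0,1,2,3,4,5,6,7,8,9,10,11,12,13,14,15}
step 2: v3 <- ((12 - v2) + min(5, v3)) {0,1,2,3,4,5,6,7,8,9,10,11,12,13,14,15}
step 3: v3 <- (max(v3, v3) + (v2 - -5)) {0,1,2,3,4,5,6,7,8,9,10,11,12,13,14,15}
step 4: v3 <- 0                      {0,1,2,3,4,5,6,7,8,9,10,11,12,13,14,15}
step 5: eval (v3 < (1 + (element // 4))) {0,1,2,3,4,5,6,7,8,9,10,11,12,13,14,15}
step 6: v2 <- -5                     {0,1,2,3,4,5,6,7,8,9,10,11,12,13,14,15}
step 7: v0 <- (v3 // 2)              {0,1,2,3,4,5,6,7,8,9,10,11,12,13,14,15}
step 8: v3 <- (v3 + 2)               {0,1,2,3,4,5,6,7,8,9,10,11,12,13,14,15}
step 9: eval (v3 < (1 + (element // 4))) {0,1,2,3,4,5,6,7,8,9,10,11,12,13,14,15}
step 10: v2 <- -5                     {8,9,10,11,12,13,14,15}
step 11: v0 <- (v3 // 2)              {8,9,10,11,12,13,14,15}
step 12: v3 <- (v3 + 2)               {8,9,10,11,12,13,14,15}
step 13: eval (v3 < (1 + (element // 4))) {8,9,10,11,12,13,14,15}
step 14: eval ((element % -2) != 10)  {0,1,2,3,4,5,6,7,8,9,10,11,12,13,14,15}
step 15: v0 <- -5                     {0,1,2,3,4,5,6,7,8,9,10,11,12,13,14,15}
step 16: v2 <- -3                     {0,1,2,3,4,5,6,7,8,9,10,11,12,13,14,15}

Answer: 17 steps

v2: -3,-3,-3,-3,-3,-3,-3,-3,-3,-3,-3,-3,-3,-3,-3,-3
v0: -5,-5,-5,-5,-5,-5,-5,-5,-5,-5,-5,-5,-5,-5,-5,-5
v3: 2,2,2,2,2,2,2,2,4,4,4,4,4,4,4,4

steps = 17; useful = 240; efficiency = 240/272 = 15/17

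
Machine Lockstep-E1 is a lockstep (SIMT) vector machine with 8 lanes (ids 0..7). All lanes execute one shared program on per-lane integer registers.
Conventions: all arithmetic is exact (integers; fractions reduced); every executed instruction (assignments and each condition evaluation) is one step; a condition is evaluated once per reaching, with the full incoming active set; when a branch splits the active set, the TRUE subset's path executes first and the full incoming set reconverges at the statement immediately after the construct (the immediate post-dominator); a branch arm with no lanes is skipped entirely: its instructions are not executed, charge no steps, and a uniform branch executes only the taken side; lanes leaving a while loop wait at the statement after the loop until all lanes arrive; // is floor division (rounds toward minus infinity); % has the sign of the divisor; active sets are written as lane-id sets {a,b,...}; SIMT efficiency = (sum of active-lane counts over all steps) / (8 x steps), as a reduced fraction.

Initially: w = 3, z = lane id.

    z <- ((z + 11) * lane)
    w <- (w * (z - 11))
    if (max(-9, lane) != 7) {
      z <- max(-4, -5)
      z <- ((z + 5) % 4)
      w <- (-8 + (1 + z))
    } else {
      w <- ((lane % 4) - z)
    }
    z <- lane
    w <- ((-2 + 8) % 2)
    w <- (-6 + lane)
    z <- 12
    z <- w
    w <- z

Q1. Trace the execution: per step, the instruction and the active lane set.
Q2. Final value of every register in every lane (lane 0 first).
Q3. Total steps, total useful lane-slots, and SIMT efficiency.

step 0: z <- ((z + 11) * lane)       {0,1,2,3,4,5,6,7}
step 1: w <- (w * (z - 11))          {0,1,2,3,4,5,6,7}
step 2: eval (max(-9, lane) != 7)    {0,1,2,3,4,5,6,7}
step 3: z <- max(-4, -5)             {0,1,2,3,4,5,6}
step 4: z <- ((z + 5) % 4)           {0,1,2,3,4,5,6}
step 5: w <- (-8 + (1 + z))          {0,1,2,3,4,5,6}
step 6: w <- ((lane % 4) - z)        {7}
step 7: z <- lane                    {0,1,2,3,4,5,6,7}
step 8: w <- ((-2 + 8) % 2)          {0,1,2,3,4,5,6,7}
step 9: w <- (-6 + lane)             {0,1,2,3,4,5,6,7}
step 10: z <- 12                      {0,1,2,3,4,5,6,7}
step 11: z <- w                       {0,1,2,3,4,5,6,7}
step 12: w <- z                       {0,1,2,3,4,5,6,7}

Answer: 13 steps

w: -6,-5,-4,-3,-2,-1,0,1
z: -6,-5,-4,-3,-2,-1,0,1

steps = 13; useful = 94; efficiency = 94/104 = 47/52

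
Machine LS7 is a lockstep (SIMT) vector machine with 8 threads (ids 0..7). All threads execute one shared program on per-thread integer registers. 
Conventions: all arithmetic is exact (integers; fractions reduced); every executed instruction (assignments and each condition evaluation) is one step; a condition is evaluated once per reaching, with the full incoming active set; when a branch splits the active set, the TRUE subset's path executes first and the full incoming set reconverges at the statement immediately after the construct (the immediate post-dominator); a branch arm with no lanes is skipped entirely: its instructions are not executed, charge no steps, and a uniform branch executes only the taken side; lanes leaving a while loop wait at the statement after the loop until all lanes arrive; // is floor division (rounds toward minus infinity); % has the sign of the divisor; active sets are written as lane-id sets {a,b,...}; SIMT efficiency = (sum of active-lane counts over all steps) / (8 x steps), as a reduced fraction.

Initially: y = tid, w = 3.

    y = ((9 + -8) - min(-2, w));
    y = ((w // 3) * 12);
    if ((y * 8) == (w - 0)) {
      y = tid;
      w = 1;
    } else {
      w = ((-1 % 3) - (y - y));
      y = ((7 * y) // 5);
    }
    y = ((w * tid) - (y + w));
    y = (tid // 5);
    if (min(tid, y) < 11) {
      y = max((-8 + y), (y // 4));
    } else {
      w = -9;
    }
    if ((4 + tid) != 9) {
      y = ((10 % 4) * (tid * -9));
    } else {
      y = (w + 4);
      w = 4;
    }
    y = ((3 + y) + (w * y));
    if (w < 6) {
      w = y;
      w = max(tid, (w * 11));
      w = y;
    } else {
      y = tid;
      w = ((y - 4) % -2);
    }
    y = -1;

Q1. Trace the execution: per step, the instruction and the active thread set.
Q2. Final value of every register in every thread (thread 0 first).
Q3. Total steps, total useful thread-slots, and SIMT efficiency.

step 0: y <- ((9 + -8) - min(-2, w)) {0,1,2,3,4,5,6,7}
step 1: y <- ((w // 3) * 12)         {0,1,2,3,4,5,6,7}
step 2: eval ((y * 8) == (w - 0))    {0,1,2,3,4,5,6,7}
step 3: w <- ((-1 % 3) - (y - y))    {0,1,2,3,4,5,6,7}
step 4: y <- ((7 * y) // 5)          {0,1,2,3,4,5,6,7}
step 5: y <- ((w * tid) - (y + w))   {0,1,2,3,4,5,6,7}
step 6: y <- (tid // 5)              {0,1,2,3,4,5,6,7}
step 7: eval (min(tid, y) < 11)      {0,1,2,3,4,5,6,7}
step 8: y <- max((-8 + y), (y // 4)) {0,1,2,3,4,5,6,7}
step 9: eval ((4 + tid) != 9)        {0,1,2,3,4,5,6,7}
step 10: y <- ((10 % 4) * (tid * -9)) {0,1,2,3,4,6,7}
step 11: y <- (w + 4)                 {5}
step 12: w <- 4                       {5}
step 13: y <- ((3 + y) + (w * y))     {0,1,2,3,4,5,6,7}
step 14: eval (w < 6)                 {0,1,2,3,4,5,6,7}
step 15: w <- y                       {0,1,2,3,4,5,6,7}
step 16: w <- max(tid, (w * 11))      {0,1,2,3,4,5,6,7}
step 17: w <- y                       {0,1,2,3,4,5,6,7}
step 18: y <- -1                      {0,1,2,3,4,5,6,7}

Answer: 19 steps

y: -1,-1,-1,-1,-1,-1,-1,-1
w: 3,-51,-105,-159,-213,33,-321,-375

steps = 19; useful = 137; efficiency = 137/152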